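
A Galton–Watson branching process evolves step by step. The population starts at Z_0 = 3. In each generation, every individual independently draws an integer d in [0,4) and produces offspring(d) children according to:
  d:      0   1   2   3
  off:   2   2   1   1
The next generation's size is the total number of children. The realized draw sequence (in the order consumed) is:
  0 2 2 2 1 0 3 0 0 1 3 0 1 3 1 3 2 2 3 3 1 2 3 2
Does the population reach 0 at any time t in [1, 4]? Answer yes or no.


no

gen 0: Z_0=3, draws=[0, 2, 2], offspring=[2, 1, 1], Z_1=4
gen 1: Z_1=4, draws=[2, 1, 0, 3], offspring=[1, 2, 2, 1], Z_2=6
gen 2: Z_2=6, draws=[0, 0, 1, 3, 0, 1], offspring=[2, 2, 2, 1, 2, 2], Z_3=11
gen 3: Z_3=11, draws=[3, 1, 3, 2, 2, 3, 3, 1, 2, 3, 2], offspring=[1, 2, 1, 1, 1, 1, 1, 2, 1, 1, 1], Z_4=13


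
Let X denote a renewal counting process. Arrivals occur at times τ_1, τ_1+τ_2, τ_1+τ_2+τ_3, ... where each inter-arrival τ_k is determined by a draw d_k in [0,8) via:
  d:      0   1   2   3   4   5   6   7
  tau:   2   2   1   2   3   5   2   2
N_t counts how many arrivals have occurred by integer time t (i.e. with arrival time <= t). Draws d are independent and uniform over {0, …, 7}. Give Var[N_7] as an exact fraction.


Inter-arrival values over d=0..7: [2, 2, 1, 2, 3, 5, 2, 2]
Each d has probability 1/8, so the pmf of τ is: f(1) = 1/8, f(2) = 5/8, f(3) = 1/8, f(5) = 1/8
Let p_n(j) = P(N_n = j), with p_0 = [1]. Condition on τ_1: p_n(0) = P(τ > n), and for j >= 1, p_n(j) = Σ_{k<=n} f(k)·p_{n−k}(j−1)
p_1 = [7/8, 1/8]  (j = 0..1)
p_2 = [1/4, 47/64, 1/64]  (j = 0..2)
p_3 = [1/8, 45/64, 87/512, 1/512]  (j = 0..3)
p_4 = [1/8, 9/32, 9/16, 127/4096, 1/4096]  (j = 0..4)
p_5 = [0, 1/4, 145/256, 731/4096, 167/32768, 1/32768]  (j = 0..5)
p_6 = [0, 13/64, 159/512, 1817/4096, 687/16384, 207/262144, 1/262144]  (j = 0..6)
p_7 = [0, 3/64, 79/256, 1905/4096, 5599/32768, 2217/262144, 247/2097152, 1/2097152]  (j = 0..7)
E[N_7] = Σ j·p_7(j) = 5842233/2097152;  E[N_7²] = Σ j²·p_7(j) = 17650933/2097152
Var[N_7] = 17650933/2097152 − (5842233/2097152)² = 2885003016527/4398046511104

2885003016527/4398046511104


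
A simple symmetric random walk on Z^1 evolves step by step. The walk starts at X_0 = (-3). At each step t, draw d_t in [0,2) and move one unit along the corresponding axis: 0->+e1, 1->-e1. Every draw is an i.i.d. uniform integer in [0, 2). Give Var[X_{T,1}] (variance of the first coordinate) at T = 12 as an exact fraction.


Outcome values over d=0..1: [1, -1]
Σy = 0, Σy² = 2, M = 2
μ = 0/2 = 0,  σ² = 2/2 − (0)² = 1
Independent increments: Var[X_12] = 12·σ² = 12·(1) = 12

12


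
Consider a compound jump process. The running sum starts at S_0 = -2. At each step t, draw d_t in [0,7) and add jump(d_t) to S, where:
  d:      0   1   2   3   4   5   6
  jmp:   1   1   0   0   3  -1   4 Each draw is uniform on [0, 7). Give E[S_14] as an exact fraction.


14

Outcome values over d=0..6: [1, 1, 0, 0, 3, -1, 4]
Σy = 8, Σy² = 28, M = 7
μ = 8/7 = 8/7,  σ² = 28/7 − (8/7)² = 132/49
E[S_14] = -2 + 14·(8/7) = 14


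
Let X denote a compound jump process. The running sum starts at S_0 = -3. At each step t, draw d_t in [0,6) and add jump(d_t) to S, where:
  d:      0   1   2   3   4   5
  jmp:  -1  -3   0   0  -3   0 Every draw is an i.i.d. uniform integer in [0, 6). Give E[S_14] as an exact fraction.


-58/3

Outcome values over d=0..5: [-1, -3, 0, 0, -3, 0]
Σy = -7, Σy² = 19, M = 6
μ = -7/6 = -7/6,  σ² = 19/6 − (-7/6)² = 65/36
E[S_14] = -3 + 14·(-7/6) = -58/3


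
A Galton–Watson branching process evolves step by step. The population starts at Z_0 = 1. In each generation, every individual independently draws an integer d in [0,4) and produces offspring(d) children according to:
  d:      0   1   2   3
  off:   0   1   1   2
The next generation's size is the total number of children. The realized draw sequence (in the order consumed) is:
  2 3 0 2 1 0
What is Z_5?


gen 0: Z_0=1, draws=[2], offspring=[1], Z_1=1
gen 1: Z_1=1, draws=[3], offspring=[2], Z_2=2
gen 2: Z_2=2, draws=[0, 2], offspring=[0, 1], Z_3=1
gen 3: Z_3=1, draws=[1], offspring=[1], Z_4=1
gen 4: Z_4=1, draws=[0], offspring=[0], Z_5=0

0


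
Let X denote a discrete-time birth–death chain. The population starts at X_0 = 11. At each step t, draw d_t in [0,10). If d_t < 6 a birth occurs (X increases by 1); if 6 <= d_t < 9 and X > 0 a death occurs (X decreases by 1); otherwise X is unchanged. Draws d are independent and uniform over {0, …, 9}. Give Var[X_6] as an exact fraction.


X can drop by at most 1 per step and X_0 = 11 > T = 6, so X_t >= 11 − t >= 5 > 0 for every t <= 6: the floor at 0 (the 'and X > 0' condition) never binds. Hence X_6 = X_0 + Σ_{t<6} Y_t with i.i.d. increments Y_t = y(d_t) ∈ {+1, −1, 0}.
Outcome values over d=0..9: [1, 1, 1, 1, 1, 1, -1, -1, -1, 0]
Σy = 3, Σy² = 9, M = 10
μ = 3/10 = 3/10,  σ² = 9/10 − (3/10)² = 81/100
Independent increments: Var[X_6] = 6·σ² = 6·(81/100) = 243/50

243/50


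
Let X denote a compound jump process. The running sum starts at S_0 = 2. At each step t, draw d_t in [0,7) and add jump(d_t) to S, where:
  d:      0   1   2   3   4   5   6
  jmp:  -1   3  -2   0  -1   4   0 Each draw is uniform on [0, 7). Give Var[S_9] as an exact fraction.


1872/49

Outcome values over d=0..6: [-1, 3, -2, 0, -1, 4, 0]
Σy = 3, Σy² = 31, M = 7
μ = 3/7 = 3/7,  σ² = 31/7 − (3/7)² = 208/49
Independent increments: Var[S_9] = 9·σ² = 9·(208/49) = 1872/49


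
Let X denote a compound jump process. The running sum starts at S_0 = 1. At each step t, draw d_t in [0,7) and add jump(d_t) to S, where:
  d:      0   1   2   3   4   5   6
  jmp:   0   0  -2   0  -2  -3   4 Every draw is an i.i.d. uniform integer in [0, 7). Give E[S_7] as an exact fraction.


Outcome values over d=0..6: [0, 0, -2, 0, -2, -3, 4]
Σy = -3, Σy² = 33, M = 7
μ = -3/7 = -3/7,  σ² = 33/7 − (-3/7)² = 222/49
E[S_7] = 1 + 7·(-3/7) = -2

-2


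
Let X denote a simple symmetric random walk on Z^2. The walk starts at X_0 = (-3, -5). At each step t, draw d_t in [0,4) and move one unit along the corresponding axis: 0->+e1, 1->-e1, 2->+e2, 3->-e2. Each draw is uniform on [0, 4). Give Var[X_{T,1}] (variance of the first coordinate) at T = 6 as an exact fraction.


Outcome values over d=0..3: [1, -1, 0, 0]
Σy = 0, Σy² = 2, M = 4
μ = 0/4 = 0,  σ² = 2/4 − (0)² = 1/2
Independent increments: Var[X_6] = 6·σ² = 6·(1/2) = 3

3


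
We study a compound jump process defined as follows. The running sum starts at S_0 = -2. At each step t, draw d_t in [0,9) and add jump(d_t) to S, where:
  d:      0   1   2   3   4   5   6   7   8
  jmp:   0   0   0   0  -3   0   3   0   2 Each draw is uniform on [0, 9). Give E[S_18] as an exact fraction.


Outcome values over d=0..8: [0, 0, 0, 0, -3, 0, 3, 0, 2]
Σy = 2, Σy² = 22, M = 9
μ = 2/9 = 2/9,  σ² = 22/9 − (2/9)² = 194/81
E[S_18] = -2 + 18·(2/9) = 2

2


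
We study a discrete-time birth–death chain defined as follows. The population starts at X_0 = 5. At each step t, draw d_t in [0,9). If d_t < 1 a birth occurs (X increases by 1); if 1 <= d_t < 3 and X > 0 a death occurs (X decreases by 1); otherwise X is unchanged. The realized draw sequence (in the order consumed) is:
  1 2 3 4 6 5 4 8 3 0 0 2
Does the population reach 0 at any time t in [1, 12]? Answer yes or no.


t=0: X=5, d=1 → death, X_1=4
t=1: X=4, d=2 → death, X_2=3
t=2: X=3, d=3 → hold, X_3=3
t=3: X=3, d=4 → hold, X_4=3
t=4: X=3, d=6 → hold, X_5=3
t=5: X=3, d=5 → hold, X_6=3
t=6: X=3, d=4 → hold, X_7=3
t=7: X=3, d=8 → hold, X_8=3
t=8: X=3, d=3 → hold, X_9=3
t=9: X=3, d=0 → birth, X_10=4
t=10: X=4, d=0 → birth, X_11=5
t=11: X=5, d=2 → death, X_12=4

no


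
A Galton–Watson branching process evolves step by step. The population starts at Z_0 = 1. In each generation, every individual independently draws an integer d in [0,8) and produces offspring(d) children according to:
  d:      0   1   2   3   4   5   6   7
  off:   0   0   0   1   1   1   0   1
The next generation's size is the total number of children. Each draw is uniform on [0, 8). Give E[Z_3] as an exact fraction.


Outcome values over d=0..7: [0, 0, 0, 1, 1, 1, 0, 1]
Σy = 4, Σy² = 4, M = 8
μ = 4/8 = 1/2,  σ² = 4/8 − (1/2)² = 1/4
E[Z_0] = 1
E[Z_1] = 1/2·E[Z_0] = 1/2
E[Z_2] = 1/2·E[Z_1] = 1/4
E[Z_3] = 1/2·E[Z_2] = 1/8

1/8


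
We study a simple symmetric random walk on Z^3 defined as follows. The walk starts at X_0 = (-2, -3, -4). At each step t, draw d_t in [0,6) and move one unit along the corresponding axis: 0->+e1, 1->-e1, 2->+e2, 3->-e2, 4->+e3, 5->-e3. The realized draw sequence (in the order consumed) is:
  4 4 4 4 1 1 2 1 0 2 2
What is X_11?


t=0: X=(-2, -3, -4), d=4 → +e3, X_1=(-2, -3, -3)
t=1: X=(-2, -3, -3), d=4 → +e3, X_2=(-2, -3, -2)
t=2: X=(-2, -3, -2), d=4 → +e3, X_3=(-2, -3, -1)
t=3: X=(-2, -3, -1), d=4 → +e3, X_4=(-2, -3, 0)
t=4: X=(-2, -3, 0), d=1 → -e1, X_5=(-3, -3, 0)
t=5: X=(-3, -3, 0), d=1 → -e1, X_6=(-4, -3, 0)
t=6: X=(-4, -3, 0), d=2 → +e2, X_7=(-4, -2, 0)
t=7: X=(-4, -2, 0), d=1 → -e1, X_8=(-5, -2, 0)
t=8: X=(-5, -2, 0), d=0 → +e1, X_9=(-4, -2, 0)
t=9: X=(-4, -2, 0), d=2 → +e2, X_10=(-4, -1, 0)
t=10: X=(-4, -1, 0), d=2 → +e2, X_11=(-4, 0, 0)

(-4, 0, 0)


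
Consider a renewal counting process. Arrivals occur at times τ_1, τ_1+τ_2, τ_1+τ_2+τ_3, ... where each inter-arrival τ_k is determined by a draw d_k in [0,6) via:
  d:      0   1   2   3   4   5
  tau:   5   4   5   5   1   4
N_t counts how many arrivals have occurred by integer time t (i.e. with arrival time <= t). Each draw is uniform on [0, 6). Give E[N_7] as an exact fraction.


Inter-arrival values over d=0..5: [5, 4, 5, 5, 1, 4]
Each d has probability 1/6, so the pmf of τ is: f(1) = 1/6, f(4) = 1/3, f(5) = 1/2
Renewal equation for m(n) = E[N_n]: condition on τ_1 = k (if k <= n, one arrival plus a fresh copy on the remaining n−k steps): m(n) = F(n) + Σ_{k<=n} f(k)·m(n−k), where F(n) = P(τ <= n) and m(0) = 0
m(1) = F(1) = 1/6
m(2) = F(2) + f(1)·m(1) = 1/6 + 1/6·1/6 = 7/36
m(3) = F(3) + f(1)·m(2) = 1/6 + 1/6·7/36 = 43/216
m(4) = F(4) + f(1)·m(3) = 1/2 + 1/6·43/216 = 691/1296
m(5) = F(5) + f(1)·m(4) + f(4)·m(1) = 1 + 1/6·691/1296 + 1/3·1/6 = 8899/7776
m(6) = F(6) + f(1)·m(5) + f(4)·m(2) + f(5)·m(1) = 1 + 1/6·8899/7776 + 1/3·7/36 + 1/2·1/6 = 62467/46656
m(7) = F(7) + f(1)·m(6) + f(4)·m(3) + f(5)·m(2) = 1 + 1/6·62467/46656 + 1/3·43/216 + 1/2·7/36 = 388195/279936
E[N_7] = m(7) = 388195/279936

388195/279936


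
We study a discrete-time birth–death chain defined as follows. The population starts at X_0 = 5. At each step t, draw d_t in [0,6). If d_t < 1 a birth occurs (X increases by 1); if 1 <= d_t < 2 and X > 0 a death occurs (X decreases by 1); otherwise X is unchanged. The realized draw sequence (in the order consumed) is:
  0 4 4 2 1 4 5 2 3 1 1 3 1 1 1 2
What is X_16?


0

t=0: X=5, d=0 → birth, X_1=6
t=1: X=6, d=4 → hold, X_2=6
t=2: X=6, d=4 → hold, X_3=6
t=3: X=6, d=2 → hold, X_4=6
t=4: X=6, d=1 → death, X_5=5
t=5: X=5, d=4 → hold, X_6=5
t=6: X=5, d=5 → hold, X_7=5
t=7: X=5, d=2 → hold, X_8=5
t=8: X=5, d=3 → hold, X_9=5
t=9: X=5, d=1 → death, X_10=4
t=10: X=4, d=1 → death, X_11=3
t=11: X=3, d=3 → hold, X_12=3
t=12: X=3, d=1 → death, X_13=2
t=13: X=2, d=1 → death, X_14=1
t=14: X=1, d=1 → death, X_15=0
t=15: X=0, d=2 → hold, X_16=0


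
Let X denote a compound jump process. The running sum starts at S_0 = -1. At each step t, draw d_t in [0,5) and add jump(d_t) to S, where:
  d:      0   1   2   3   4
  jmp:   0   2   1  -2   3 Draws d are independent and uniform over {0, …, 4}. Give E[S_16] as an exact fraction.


59/5

Outcome values over d=0..4: [0, 2, 1, -2, 3]
Σy = 4, Σy² = 18, M = 5
μ = 4/5 = 4/5,  σ² = 18/5 − (4/5)² = 74/25
E[S_16] = -1 + 16·(4/5) = 59/5


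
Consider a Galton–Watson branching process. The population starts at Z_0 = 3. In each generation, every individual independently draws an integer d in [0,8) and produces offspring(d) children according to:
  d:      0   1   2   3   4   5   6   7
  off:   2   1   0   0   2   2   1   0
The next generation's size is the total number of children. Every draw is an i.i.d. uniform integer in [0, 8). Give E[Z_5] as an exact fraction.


Outcome values over d=0..7: [2, 1, 0, 0, 2, 2, 1, 0]
Σy = 8, Σy² = 14, M = 8
μ = 8/8 = 1,  σ² = 14/8 − (1)² = 3/4
E[Z_0] = 3
E[Z_1] = 1·E[Z_0] = 3
E[Z_2] = 1·E[Z_1] = 3
E[Z_3] = 1·E[Z_2] = 3
E[Z_4] = 1·E[Z_3] = 3
E[Z_5] = 1·E[Z_4] = 3

3


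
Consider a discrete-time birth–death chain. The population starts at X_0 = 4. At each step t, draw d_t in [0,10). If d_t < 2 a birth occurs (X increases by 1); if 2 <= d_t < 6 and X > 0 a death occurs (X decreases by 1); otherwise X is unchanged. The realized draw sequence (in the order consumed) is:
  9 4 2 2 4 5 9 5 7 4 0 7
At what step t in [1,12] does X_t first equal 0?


t=0: X=4, d=9 → hold, X_1=4
t=1: X=4, d=4 → death, X_2=3
t=2: X=3, d=2 → death, X_3=2
t=3: X=2, d=2 → death, X_4=1
t=4: X=1, d=4 → death, X_5=0
t=5: X=0, d=5 → hold, X_6=0
t=6: X=0, d=9 → hold, X_7=0
t=7: X=0, d=5 → hold, X_8=0
t=8: X=0, d=7 → hold, X_9=0
t=9: X=0, d=4 → hold, X_10=0
t=10: X=0, d=0 → birth, X_11=1
t=11: X=1, d=7 → hold, X_12=1

5


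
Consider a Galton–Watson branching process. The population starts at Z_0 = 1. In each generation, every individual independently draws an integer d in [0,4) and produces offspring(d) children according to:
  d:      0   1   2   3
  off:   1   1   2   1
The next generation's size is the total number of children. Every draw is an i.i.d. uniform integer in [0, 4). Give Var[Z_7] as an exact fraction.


2894109375/268435456

Outcome values over d=0..3: [1, 1, 2, 1]
Σy = 5, Σy² = 7, M = 4
μ = 5/4 = 5/4,  σ² = 7/4 − (5/4)² = 3/16
V_0 = 0, E_0 = 1
V_1 = 3/16·E_0 + (5/4)²·V_0 = 3/16;  E_1 = 5/4
V_2 = 3/16·E_1 + (5/4)²·V_1 = 135/256;  E_2 = 25/16
V_3 = 3/16·E_2 + (5/4)²·V_2 = 4575/4096;  E_3 = 125/64
V_4 = 3/16·E_3 + (5/4)²·V_3 = 138375/65536;  E_4 = 625/256
V_5 = 3/16·E_4 + (5/4)²·V_4 = 3939375/1048576;  E_5 = 3125/1024
V_6 = 3/16·E_5 + (5/4)²·V_5 = 108084375/16777216;  E_6 = 15625/4096
V_7 = 3/16·E_6 + (5/4)²·V_6 = 2894109375/268435456;  E_7 = 78125/16384


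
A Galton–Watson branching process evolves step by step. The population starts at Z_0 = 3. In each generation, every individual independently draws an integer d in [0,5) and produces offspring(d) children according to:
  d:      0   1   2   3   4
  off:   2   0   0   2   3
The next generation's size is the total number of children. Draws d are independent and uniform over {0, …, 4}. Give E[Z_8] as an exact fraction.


17294403/390625

Outcome values over d=0..4: [2, 0, 0, 2, 3]
Σy = 7, Σy² = 17, M = 5
μ = 7/5 = 7/5,  σ² = 17/5 − (7/5)² = 36/25
E[Z_0] = 3
E[Z_1] = 7/5·E[Z_0] = 21/5
E[Z_2] = 7/5·E[Z_1] = 147/25
E[Z_3] = 7/5·E[Z_2] = 1029/125
E[Z_4] = 7/5·E[Z_3] = 7203/625
E[Z_5] = 7/5·E[Z_4] = 50421/3125
E[Z_6] = 7/5·E[Z_5] = 352947/15625
E[Z_7] = 7/5·E[Z_6] = 2470629/78125
E[Z_8] = 7/5·E[Z_7] = 17294403/390625


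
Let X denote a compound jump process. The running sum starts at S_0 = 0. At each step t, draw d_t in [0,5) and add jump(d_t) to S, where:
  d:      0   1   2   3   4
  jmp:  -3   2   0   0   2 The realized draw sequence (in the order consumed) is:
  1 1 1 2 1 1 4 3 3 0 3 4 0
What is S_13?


t=0: S=0, d=1, jump=2, S_1=2
t=1: S=2, d=1, jump=2, S_2=4
t=2: S=4, d=1, jump=2, S_3=6
t=3: S=6, d=2, jump=0, S_4=6
t=4: S=6, d=1, jump=2, S_5=8
t=5: S=8, d=1, jump=2, S_6=10
t=6: S=10, d=4, jump=2, S_7=12
t=7: S=12, d=3, jump=0, S_8=12
t=8: S=12, d=3, jump=0, S_9=12
t=9: S=12, d=0, jump=-3, S_10=9
t=10: S=9, d=3, jump=0, S_11=9
t=11: S=9, d=4, jump=2, S_12=11
t=12: S=11, d=0, jump=-3, S_13=8

8


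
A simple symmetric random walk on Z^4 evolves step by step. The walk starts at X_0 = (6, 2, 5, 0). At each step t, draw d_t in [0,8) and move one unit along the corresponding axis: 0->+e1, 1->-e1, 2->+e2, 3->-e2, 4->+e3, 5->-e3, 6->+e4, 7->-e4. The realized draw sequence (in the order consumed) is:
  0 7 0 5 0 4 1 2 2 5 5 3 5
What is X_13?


t=0: X=(6, 2, 5, 0), d=0 → +e1, X_1=(7, 2, 5, 0)
t=1: X=(7, 2, 5, 0), d=7 → -e4, X_2=(7, 2, 5, -1)
t=2: X=(7, 2, 5, -1), d=0 → +e1, X_3=(8, 2, 5, -1)
t=3: X=(8, 2, 5, -1), d=5 → -e3, X_4=(8, 2, 4, -1)
t=4: X=(8, 2, 4, -1), d=0 → +e1, X_5=(9, 2, 4, -1)
t=5: X=(9, 2, 4, -1), d=4 → +e3, X_6=(9, 2, 5, -1)
t=6: X=(9, 2, 5, -1), d=1 → -e1, X_7=(8, 2, 5, -1)
t=7: X=(8, 2, 5, -1), d=2 → +e2, X_8=(8, 3, 5, -1)
t=8: X=(8, 3, 5, -1), d=2 → +e2, X_9=(8, 4, 5, -1)
t=9: X=(8, 4, 5, -1), d=5 → -e3, X_10=(8, 4, 4, -1)
t=10: X=(8, 4, 4, -1), d=5 → -e3, X_11=(8, 4, 3, -1)
t=11: X=(8, 4, 3, -1), d=3 → -e2, X_12=(8, 3, 3, -1)
t=12: X=(8, 3, 3, -1), d=5 → -e3, X_13=(8, 3, 2, -1)

(8, 3, 2, -1)


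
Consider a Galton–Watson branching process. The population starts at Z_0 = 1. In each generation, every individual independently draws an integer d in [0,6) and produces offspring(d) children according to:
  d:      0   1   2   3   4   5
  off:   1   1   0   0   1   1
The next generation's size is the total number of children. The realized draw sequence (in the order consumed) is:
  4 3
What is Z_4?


0

gen 0: Z_0=1, draws=[4], offspring=[1], Z_1=1
gen 1: Z_1=1, draws=[3], offspring=[0], Z_2=0
gen 2: Z_2=0, draws=[], offspring=[], Z_3=0
gen 3: Z_3=0, draws=[], offspring=[], Z_4=0


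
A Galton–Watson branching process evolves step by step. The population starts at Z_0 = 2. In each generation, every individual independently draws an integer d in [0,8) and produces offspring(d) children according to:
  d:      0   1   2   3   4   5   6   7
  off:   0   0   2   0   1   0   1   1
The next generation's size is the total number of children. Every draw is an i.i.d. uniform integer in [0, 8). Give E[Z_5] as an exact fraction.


Outcome values over d=0..7: [0, 0, 2, 0, 1, 0, 1, 1]
Σy = 5, Σy² = 7, M = 8
μ = 5/8 = 5/8,  σ² = 7/8 − (5/8)² = 31/64
E[Z_0] = 2
E[Z_1] = 5/8·E[Z_0] = 5/4
E[Z_2] = 5/8·E[Z_1] = 25/32
E[Z_3] = 5/8·E[Z_2] = 125/256
E[Z_4] = 5/8·E[Z_3] = 625/2048
E[Z_5] = 5/8·E[Z_4] = 3125/16384

3125/16384


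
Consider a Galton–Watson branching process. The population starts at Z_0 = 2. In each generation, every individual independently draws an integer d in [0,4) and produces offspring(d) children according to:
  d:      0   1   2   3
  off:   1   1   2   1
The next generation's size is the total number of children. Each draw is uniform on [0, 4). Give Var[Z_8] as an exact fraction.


76192734375/2147483648

Outcome values over d=0..3: [1, 1, 2, 1]
Σy = 5, Σy² = 7, M = 4
μ = 5/4 = 5/4,  σ² = 7/4 − (5/4)² = 3/16
V_0 = 0, E_0 = 2
V_1 = 3/16·E_0 + (5/4)²·V_0 = 3/8;  E_1 = 5/2
V_2 = 3/16·E_1 + (5/4)²·V_1 = 135/128;  E_2 = 25/8
V_3 = 3/16·E_2 + (5/4)²·V_2 = 4575/2048;  E_3 = 125/32
V_4 = 3/16·E_3 + (5/4)²·V_3 = 138375/32768;  E_4 = 625/128
V_5 = 3/16·E_4 + (5/4)²·V_4 = 3939375/524288;  E_5 = 3125/512
V_6 = 3/16·E_5 + (5/4)²·V_5 = 108084375/8388608;  E_6 = 15625/2048
V_7 = 3/16·E_6 + (5/4)²·V_6 = 2894109375/134217728;  E_7 = 78125/8192
V_8 = 3/16·E_7 + (5/4)²·V_7 = 76192734375/2147483648;  E_8 = 390625/32768


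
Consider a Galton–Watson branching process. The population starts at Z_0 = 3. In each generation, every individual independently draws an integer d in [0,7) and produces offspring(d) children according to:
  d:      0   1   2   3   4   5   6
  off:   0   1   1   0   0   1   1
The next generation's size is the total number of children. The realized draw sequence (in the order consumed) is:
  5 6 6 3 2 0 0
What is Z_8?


0

gen 0: Z_0=3, draws=[5, 6, 6], offspring=[1, 1, 1], Z_1=3
gen 1: Z_1=3, draws=[3, 2, 0], offspring=[0, 1, 0], Z_2=1
gen 2: Z_2=1, draws=[0], offspring=[0], Z_3=0
gen 3: Z_3=0, draws=[], offspring=[], Z_4=0
gen 4: Z_4=0, draws=[], offspring=[], Z_5=0
gen 5: Z_5=0, draws=[], offspring=[], Z_6=0
gen 6: Z_6=0, draws=[], offspring=[], Z_7=0
gen 7: Z_7=0, draws=[], offspring=[], Z_8=0


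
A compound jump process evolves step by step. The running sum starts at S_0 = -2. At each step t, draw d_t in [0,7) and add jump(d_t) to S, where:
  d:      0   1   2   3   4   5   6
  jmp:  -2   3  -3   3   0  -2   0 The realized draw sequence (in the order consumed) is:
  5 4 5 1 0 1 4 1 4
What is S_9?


1

t=0: S=-2, d=5, jump=-2, S_1=-4
t=1: S=-4, d=4, jump=0, S_2=-4
t=2: S=-4, d=5, jump=-2, S_3=-6
t=3: S=-6, d=1, jump=3, S_4=-3
t=4: S=-3, d=0, jump=-2, S_5=-5
t=5: S=-5, d=1, jump=3, S_6=-2
t=6: S=-2, d=4, jump=0, S_7=-2
t=7: S=-2, d=1, jump=3, S_8=1
t=8: S=1, d=4, jump=0, S_9=1


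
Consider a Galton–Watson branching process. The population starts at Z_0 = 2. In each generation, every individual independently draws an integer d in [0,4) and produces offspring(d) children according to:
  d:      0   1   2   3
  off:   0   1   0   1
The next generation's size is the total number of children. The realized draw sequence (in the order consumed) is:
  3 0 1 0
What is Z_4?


gen 0: Z_0=2, draws=[3, 0], offspring=[1, 0], Z_1=1
gen 1: Z_1=1, draws=[1], offspring=[1], Z_2=1
gen 2: Z_2=1, draws=[0], offspring=[0], Z_3=0
gen 3: Z_3=0, draws=[], offspring=[], Z_4=0

0


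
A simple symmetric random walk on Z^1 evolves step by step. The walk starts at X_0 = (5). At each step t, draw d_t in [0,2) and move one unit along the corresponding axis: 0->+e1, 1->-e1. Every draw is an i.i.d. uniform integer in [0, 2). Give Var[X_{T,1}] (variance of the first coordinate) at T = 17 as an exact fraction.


17

Outcome values over d=0..1: [1, -1]
Σy = 0, Σy² = 2, M = 2
μ = 0/2 = 0,  σ² = 2/2 − (0)² = 1
Independent increments: Var[X_17] = 17·σ² = 17·(1) = 17


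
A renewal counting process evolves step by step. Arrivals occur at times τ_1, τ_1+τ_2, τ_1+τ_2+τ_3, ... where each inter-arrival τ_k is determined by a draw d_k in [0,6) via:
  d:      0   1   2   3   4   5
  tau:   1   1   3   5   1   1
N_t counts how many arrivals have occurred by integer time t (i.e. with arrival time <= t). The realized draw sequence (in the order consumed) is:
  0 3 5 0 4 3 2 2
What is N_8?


4

draw d_1=0: τ_1=1, arrival time A_1=1
draw d_2=3: τ_2=5, arrival time A_2=6
draw d_3=5: τ_3=1, arrival time A_3=7
draw d_4=0: τ_4=1, arrival time A_4=8
draw d_5=4: τ_5=1, arrival time A_5=9
draw d_6=3: τ_6=5, arrival time A_6=14
draw d_7=2: τ_7=3, arrival time A_7=17
draw d_8=2: τ_8=3, arrival time A_8=20
N_t over t=0..8: 0:0 1:1 2:1 3:1 4:1 5:1 6:2 7:3 8:4


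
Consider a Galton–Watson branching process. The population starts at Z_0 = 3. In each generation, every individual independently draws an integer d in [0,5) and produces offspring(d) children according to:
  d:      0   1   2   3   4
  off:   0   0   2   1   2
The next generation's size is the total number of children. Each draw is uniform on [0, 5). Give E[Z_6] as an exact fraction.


Outcome values over d=0..4: [0, 0, 2, 1, 2]
Σy = 5, Σy² = 9, M = 5
μ = 5/5 = 1,  σ² = 9/5 − (1)² = 4/5
E[Z_0] = 3
E[Z_1] = 1·E[Z_0] = 3
E[Z_2] = 1·E[Z_1] = 3
E[Z_3] = 1·E[Z_2] = 3
E[Z_4] = 1·E[Z_3] = 3
E[Z_5] = 1·E[Z_4] = 3
E[Z_6] = 1·E[Z_5] = 3

3


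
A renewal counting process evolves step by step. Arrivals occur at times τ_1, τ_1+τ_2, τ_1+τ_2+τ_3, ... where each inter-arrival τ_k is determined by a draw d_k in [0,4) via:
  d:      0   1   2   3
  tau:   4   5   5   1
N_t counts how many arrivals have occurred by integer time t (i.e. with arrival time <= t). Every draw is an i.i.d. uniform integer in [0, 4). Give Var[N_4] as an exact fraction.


29767/65536

Inter-arrival values over d=0..3: [4, 5, 5, 1]
Each d has probability 1/4, so the pmf of τ is: f(1) = 1/4, f(4) = 1/4, f(5) = 1/2
Let p_n(j) = P(N_n = j), with p_0 = [1]. Condition on τ_1: p_n(0) = P(τ > n), and for j >= 1, p_n(j) = Σ_{k<=n} f(k)·p_{n−k}(j−1)
p_1 = [3/4, 1/4]  (j = 0..1)
p_2 = [3/4, 3/16, 1/16]  (j = 0..2)
p_3 = [3/4, 3/16, 3/64, 1/64]  (j = 0..3)
p_4 = [1/2, 7/16, 3/64, 3/256, 1/256]  (j = 0..4)
E[N_4] = Σ j·p_4(j) = 149/256;  E[N_4²] = Σ j²·p_4(j) = 203/256
Var[N_4] = 203/256 − (149/256)² = 29767/65536


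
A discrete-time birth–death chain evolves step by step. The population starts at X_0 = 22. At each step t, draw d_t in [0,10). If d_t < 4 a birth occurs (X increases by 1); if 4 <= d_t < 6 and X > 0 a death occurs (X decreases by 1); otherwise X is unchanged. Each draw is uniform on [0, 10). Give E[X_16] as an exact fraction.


126/5

X can drop by at most 1 per step and X_0 = 22 > T = 16, so X_t >= 22 − t >= 6 > 0 for every t <= 16: the floor at 0 (the 'and X > 0' condition) never binds. Hence X_16 = X_0 + Σ_{t<16} Y_t with i.i.d. increments Y_t = y(d_t) ∈ {+1, −1, 0}.
Outcome values over d=0..9: [1, 1, 1, 1, -1, -1, 0, 0, 0, 0]
Σy = 2, Σy² = 6, M = 10
μ = 2/10 = 1/5,  σ² = 6/10 − (1/5)² = 14/25
E[X_16] = 22 + 16·(1/5) = 126/5


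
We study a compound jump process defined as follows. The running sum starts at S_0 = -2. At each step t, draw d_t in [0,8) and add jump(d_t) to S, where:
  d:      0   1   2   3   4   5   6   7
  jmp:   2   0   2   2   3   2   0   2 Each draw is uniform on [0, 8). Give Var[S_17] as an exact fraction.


Outcome values over d=0..7: [2, 0, 2, 2, 3, 2, 0, 2]
Σy = 13, Σy² = 29, M = 8
μ = 13/8 = 13/8,  σ² = 29/8 − (13/8)² = 63/64
Independent increments: Var[S_17] = 17·σ² = 17·(63/64) = 1071/64

1071/64


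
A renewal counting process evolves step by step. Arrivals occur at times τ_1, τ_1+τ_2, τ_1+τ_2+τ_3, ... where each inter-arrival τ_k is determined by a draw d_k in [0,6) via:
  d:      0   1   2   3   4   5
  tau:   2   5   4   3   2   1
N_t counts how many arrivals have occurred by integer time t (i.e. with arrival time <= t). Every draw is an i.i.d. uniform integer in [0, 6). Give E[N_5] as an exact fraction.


12295/7776

Inter-arrival values over d=0..5: [2, 5, 4, 3, 2, 1]
Each d has probability 1/6, so the pmf of τ is: f(1) = 1/6, f(2) = 1/3, f(3) = 1/6, f(4) = 1/6, f(5) = 1/6
Renewal equation for m(n) = E[N_n]: condition on τ_1 = k (if k <= n, one arrival plus a fresh copy on the remaining n−k steps): m(n) = F(n) + Σ_{k<=n} f(k)·m(n−k), where F(n) = P(τ <= n) and m(0) = 0
m(1) = F(1) = 1/6
m(2) = F(2) + f(1)·m(1) = 1/2 + 1/6·1/6 = 19/36
m(3) = F(3) + f(1)·m(2) + f(2)·m(1) = 2/3 + 1/6·19/36 + 1/3·1/6 = 175/216
m(4) = F(4) + f(1)·m(3) + f(2)·m(2) + f(3)·m(1) = 5/6 + 1/6·175/216 + 1/3·19/36 + 1/6·1/6 = 1519/1296
m(5) = F(5) + f(1)·m(4) + f(2)·m(3) + f(3)·m(2) + f(4)·m(1) = 1 + 1/6·1519/1296 + 1/3·175/216 + 1/6·19/36 + 1/6·1/6 = 12295/7776
E[N_5] = m(5) = 12295/7776


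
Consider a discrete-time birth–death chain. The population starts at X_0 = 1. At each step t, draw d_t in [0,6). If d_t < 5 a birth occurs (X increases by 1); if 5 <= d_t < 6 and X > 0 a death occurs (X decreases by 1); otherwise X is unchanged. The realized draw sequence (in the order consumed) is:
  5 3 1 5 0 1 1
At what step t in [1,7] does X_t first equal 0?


t=0: X=1, d=5 → death, X_1=0
t=1: X=0, d=3 → birth, X_2=1
t=2: X=1, d=1 → birth, X_3=2
t=3: X=2, d=5 → death, X_4=1
t=4: X=1, d=0 → birth, X_5=2
t=5: X=2, d=1 → birth, X_6=3
t=6: X=3, d=1 → birth, X_7=4

1


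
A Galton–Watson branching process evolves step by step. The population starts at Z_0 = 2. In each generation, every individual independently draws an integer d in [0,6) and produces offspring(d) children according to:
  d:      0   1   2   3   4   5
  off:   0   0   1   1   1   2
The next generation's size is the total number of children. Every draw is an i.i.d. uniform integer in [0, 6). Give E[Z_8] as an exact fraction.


Outcome values over d=0..5: [0, 0, 1, 1, 1, 2]
Σy = 5, Σy² = 7, M = 6
μ = 5/6 = 5/6,  σ² = 7/6 − (5/6)² = 17/36
E[Z_0] = 2
E[Z_1] = 5/6·E[Z_0] = 5/3
E[Z_2] = 5/6·E[Z_1] = 25/18
E[Z_3] = 5/6·E[Z_2] = 125/108
E[Z_4] = 5/6·E[Z_3] = 625/648
E[Z_5] = 5/6·E[Z_4] = 3125/3888
E[Z_6] = 5/6·E[Z_5] = 15625/23328
E[Z_7] = 5/6·E[Z_6] = 78125/139968
E[Z_8] = 5/6·E[Z_7] = 390625/839808

390625/839808


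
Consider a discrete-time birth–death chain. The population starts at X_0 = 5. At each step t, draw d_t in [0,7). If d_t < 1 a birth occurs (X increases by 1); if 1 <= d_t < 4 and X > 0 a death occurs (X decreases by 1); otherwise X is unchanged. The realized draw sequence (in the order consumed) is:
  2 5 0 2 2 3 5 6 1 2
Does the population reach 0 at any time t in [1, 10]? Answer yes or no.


t=0: X=5, d=2 → death, X_1=4
t=1: X=4, d=5 → hold, X_2=4
t=2: X=4, d=0 → birth, X_3=5
t=3: X=5, d=2 → death, X_4=4
t=4: X=4, d=2 → death, X_5=3
t=5: X=3, d=3 → death, X_6=2
t=6: X=2, d=5 → hold, X_7=2
t=7: X=2, d=6 → hold, X_8=2
t=8: X=2, d=1 → death, X_9=1
t=9: X=1, d=2 → death, X_10=0

yes


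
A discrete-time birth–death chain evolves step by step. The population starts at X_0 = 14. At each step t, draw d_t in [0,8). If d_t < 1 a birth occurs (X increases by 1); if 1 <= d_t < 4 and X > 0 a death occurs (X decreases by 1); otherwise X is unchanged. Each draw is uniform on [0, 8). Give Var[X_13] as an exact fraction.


91/16

X can drop by at most 1 per step and X_0 = 14 > T = 13, so X_t >= 14 − t >= 1 > 0 for every t <= 13: the floor at 0 (the 'and X > 0' condition) never binds. Hence X_13 = X_0 + Σ_{t<13} Y_t with i.i.d. increments Y_t = y(d_t) ∈ {+1, −1, 0}.
Outcome values over d=0..7: [1, -1, -1, -1, 0, 0, 0, 0]
Σy = -2, Σy² = 4, M = 8
μ = -2/8 = -1/4,  σ² = 4/8 − (-1/4)² = 7/16
Independent increments: Var[X_13] = 13·σ² = 13·(7/16) = 91/16


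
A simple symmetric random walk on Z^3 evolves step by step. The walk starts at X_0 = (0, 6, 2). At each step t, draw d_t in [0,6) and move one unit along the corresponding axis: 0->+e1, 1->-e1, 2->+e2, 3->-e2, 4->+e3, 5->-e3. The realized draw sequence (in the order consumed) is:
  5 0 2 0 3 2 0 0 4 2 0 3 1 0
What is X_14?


t=0: X=(0, 6, 2), d=5 → -e3, X_1=(0, 6, 1)
t=1: X=(0, 6, 1), d=0 → +e1, X_2=(1, 6, 1)
t=2: X=(1, 6, 1), d=2 → +e2, X_3=(1, 7, 1)
t=3: X=(1, 7, 1), d=0 → +e1, X_4=(2, 7, 1)
t=4: X=(2, 7, 1), d=3 → -e2, X_5=(2, 6, 1)
t=5: X=(2, 6, 1), d=2 → +e2, X_6=(2, 7, 1)
t=6: X=(2, 7, 1), d=0 → +e1, X_7=(3, 7, 1)
t=7: X=(3, 7, 1), d=0 → +e1, X_8=(4, 7, 1)
t=8: X=(4, 7, 1), d=4 → +e3, X_9=(4, 7, 2)
t=9: X=(4, 7, 2), d=2 → +e2, X_10=(4, 8, 2)
t=10: X=(4, 8, 2), d=0 → +e1, X_11=(5, 8, 2)
t=11: X=(5, 8, 2), d=3 → -e2, X_12=(5, 7, 2)
t=12: X=(5, 7, 2), d=1 → -e1, X_13=(4, 7, 2)
t=13: X=(4, 7, 2), d=0 → +e1, X_14=(5, 7, 2)

(5, 7, 2)


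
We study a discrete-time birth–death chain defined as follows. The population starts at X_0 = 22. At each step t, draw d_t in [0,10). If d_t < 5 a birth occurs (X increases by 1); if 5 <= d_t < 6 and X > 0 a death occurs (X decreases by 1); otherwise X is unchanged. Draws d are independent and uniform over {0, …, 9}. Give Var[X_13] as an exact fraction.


X can drop by at most 1 per step and X_0 = 22 > T = 13, so X_t >= 22 − t >= 9 > 0 for every t <= 13: the floor at 0 (the 'and X > 0' condition) never binds. Hence X_13 = X_0 + Σ_{t<13} Y_t with i.i.d. increments Y_t = y(d_t) ∈ {+1, −1, 0}.
Outcome values over d=0..9: [1, 1, 1, 1, 1, -1, 0, 0, 0, 0]
Σy = 4, Σy² = 6, M = 10
μ = 4/10 = 2/5,  σ² = 6/10 − (2/5)² = 11/25
Independent increments: Var[X_13] = 13·σ² = 13·(11/25) = 143/25

143/25


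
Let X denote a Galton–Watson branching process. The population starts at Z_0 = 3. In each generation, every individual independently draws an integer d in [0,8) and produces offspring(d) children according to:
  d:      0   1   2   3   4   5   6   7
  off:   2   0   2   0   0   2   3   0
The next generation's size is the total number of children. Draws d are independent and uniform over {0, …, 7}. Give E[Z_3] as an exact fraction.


2187/512

Outcome values over d=0..7: [2, 0, 2, 0, 0, 2, 3, 0]
Σy = 9, Σy² = 21, M = 8
μ = 9/8 = 9/8,  σ² = 21/8 − (9/8)² = 87/64
E[Z_0] = 3
E[Z_1] = 9/8·E[Z_0] = 27/8
E[Z_2] = 9/8·E[Z_1] = 243/64
E[Z_3] = 9/8·E[Z_2] = 2187/512


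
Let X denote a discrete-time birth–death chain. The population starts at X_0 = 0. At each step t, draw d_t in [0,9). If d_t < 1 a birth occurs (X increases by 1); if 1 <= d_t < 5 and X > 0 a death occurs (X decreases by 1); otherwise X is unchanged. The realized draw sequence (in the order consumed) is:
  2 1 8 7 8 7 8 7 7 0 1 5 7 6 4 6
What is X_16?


0

t=0: X=0, d=2 → hold, X_1=0
t=1: X=0, d=1 → hold, X_2=0
t=2: X=0, d=8 → hold, X_3=0
t=3: X=0, d=7 → hold, X_4=0
t=4: X=0, d=8 → hold, X_5=0
t=5: X=0, d=7 → hold, X_6=0
t=6: X=0, d=8 → hold, X_7=0
t=7: X=0, d=7 → hold, X_8=0
t=8: X=0, d=7 → hold, X_9=0
t=9: X=0, d=0 → birth, X_10=1
t=10: X=1, d=1 → death, X_11=0
t=11: X=0, d=5 → hold, X_12=0
t=12: X=0, d=7 → hold, X_13=0
t=13: X=0, d=6 → hold, X_14=0
t=14: X=0, d=4 → hold, X_15=0
t=15: X=0, d=6 → hold, X_16=0


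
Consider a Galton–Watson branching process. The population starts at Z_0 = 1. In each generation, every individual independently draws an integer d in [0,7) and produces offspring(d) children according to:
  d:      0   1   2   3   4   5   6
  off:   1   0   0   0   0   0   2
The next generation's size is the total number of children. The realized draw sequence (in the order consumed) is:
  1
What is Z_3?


gen 0: Z_0=1, draws=[1], offspring=[0], Z_1=0
gen 1: Z_1=0, draws=[], offspring=[], Z_2=0
gen 2: Z_2=0, draws=[], offspring=[], Z_3=0

0


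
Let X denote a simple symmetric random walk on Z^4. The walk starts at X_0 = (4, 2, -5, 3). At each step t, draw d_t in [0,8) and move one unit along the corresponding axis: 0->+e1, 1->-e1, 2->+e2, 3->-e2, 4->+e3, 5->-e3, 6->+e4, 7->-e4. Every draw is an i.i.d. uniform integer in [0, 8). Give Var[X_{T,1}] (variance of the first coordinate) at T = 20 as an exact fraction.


5

Outcome values over d=0..7: [1, -1, 0, 0, 0, 0, 0, 0]
Σy = 0, Σy² = 2, M = 8
μ = 0/8 = 0,  σ² = 2/8 − (0)² = 1/4
Independent increments: Var[X_20] = 20·σ² = 20·(1/4) = 5


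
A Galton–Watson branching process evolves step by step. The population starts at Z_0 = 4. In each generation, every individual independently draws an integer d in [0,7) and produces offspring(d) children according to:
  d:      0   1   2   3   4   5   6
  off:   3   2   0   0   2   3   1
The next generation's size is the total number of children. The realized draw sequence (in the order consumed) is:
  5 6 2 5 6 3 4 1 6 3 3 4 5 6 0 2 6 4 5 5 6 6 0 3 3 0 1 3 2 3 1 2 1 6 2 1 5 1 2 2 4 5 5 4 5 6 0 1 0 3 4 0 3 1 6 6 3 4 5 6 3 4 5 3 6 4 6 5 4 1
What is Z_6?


40

gen 0: Z_0=4, draws=[5, 6, 2, 5], offspring=[3, 1, 0, 3], Z_1=7
gen 1: Z_1=7, draws=[6, 3, 4, 1, 6, 3, 3], offspring=[1, 0, 2, 2, 1, 0, 0], Z_2=6
gen 2: Z_2=6, draws=[4, 5, 6, 0, 2, 6], offspring=[2, 3, 1, 3, 0, 1], Z_3=10
gen 3: Z_3=10, draws=[4, 5, 5, 6, 6, 0, 3, 3, 0, 1], offspring=[2, 3, 3, 1, 1, 3, 0, 0, 3, 2], Z_4=18
gen 4: Z_4=18, draws=[3, 2, 3, 1, 2, 1, 6, 2, 1, 5, 1, 2, 2, 4, 5, 5, 4, 5], offspring=[0, 0, 0, 2, 0, 2, 1, 0, 2, 3, 2, 0, 0, 2, 3, 3, 2, 3], Z_5=25
gen 5: Z_5=25, draws=[6, 0, 1, 0, 3, 4, 0, 3, 1, 6, 6, 3, 4, 5, 6, 3, 4, 5, 3, 6, 4, 6, 5, 4, 1], offspring=[1, 3, 2, 3, 0, 2, 3, 0, 2, 1, 1, 0, 2, 3, 1, 0, 2, 3, 0, 1, 2, 1, 3, 2, 2], Z_6=40


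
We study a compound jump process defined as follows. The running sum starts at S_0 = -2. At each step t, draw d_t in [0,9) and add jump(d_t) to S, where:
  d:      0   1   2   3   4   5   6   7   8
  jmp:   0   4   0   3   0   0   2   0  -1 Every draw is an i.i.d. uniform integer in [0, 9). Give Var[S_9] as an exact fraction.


Outcome values over d=0..8: [0, 4, 0, 3, 0, 0, 2, 0, -1]
Σy = 8, Σy² = 30, M = 9
μ = 8/9 = 8/9,  σ² = 30/9 − (8/9)² = 206/81
Independent increments: Var[S_9] = 9·σ² = 9·(206/81) = 206/9

206/9


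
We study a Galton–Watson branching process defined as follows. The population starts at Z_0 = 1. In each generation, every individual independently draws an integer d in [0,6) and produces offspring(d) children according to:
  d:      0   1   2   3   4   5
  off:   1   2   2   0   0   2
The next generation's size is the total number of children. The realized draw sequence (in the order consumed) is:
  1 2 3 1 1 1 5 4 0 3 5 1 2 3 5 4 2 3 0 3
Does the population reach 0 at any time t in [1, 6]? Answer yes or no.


gen 0: Z_0=1, draws=[1], offspring=[2], Z_1=2
gen 1: Z_1=2, draws=[2, 3], offspring=[2, 0], Z_2=2
gen 2: Z_2=2, draws=[1, 1], offspring=[2, 2], Z_3=4
gen 3: Z_3=4, draws=[1, 5, 4, 0], offspring=[2, 2, 0, 1], Z_4=5
gen 4: Z_4=5, draws=[3, 5, 1, 2, 3], offspring=[0, 2, 2, 2, 0], Z_5=6
gen 5: Z_5=6, draws=[5, 4, 2, 3, 0, 3], offspring=[2, 0, 2, 0, 1, 0], Z_6=5

no


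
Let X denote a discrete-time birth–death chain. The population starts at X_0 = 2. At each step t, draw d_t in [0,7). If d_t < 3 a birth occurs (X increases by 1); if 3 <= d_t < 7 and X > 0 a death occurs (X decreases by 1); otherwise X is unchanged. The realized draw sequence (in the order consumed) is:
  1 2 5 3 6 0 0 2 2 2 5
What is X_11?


5

t=0: X=2, d=1 → birth, X_1=3
t=1: X=3, d=2 → birth, X_2=4
t=2: X=4, d=5 → death, X_3=3
t=3: X=3, d=3 → death, X_4=2
t=4: X=2, d=6 → death, X_5=1
t=5: X=1, d=0 → birth, X_6=2
t=6: X=2, d=0 → birth, X_7=3
t=7: X=3, d=2 → birth, X_8=4
t=8: X=4, d=2 → birth, X_9=5
t=9: X=5, d=2 → birth, X_10=6
t=10: X=6, d=5 → death, X_11=5


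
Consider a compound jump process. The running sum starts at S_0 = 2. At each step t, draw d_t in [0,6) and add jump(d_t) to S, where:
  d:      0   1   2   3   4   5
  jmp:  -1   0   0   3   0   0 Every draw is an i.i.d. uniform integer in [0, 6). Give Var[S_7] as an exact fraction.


Outcome values over d=0..5: [-1, 0, 0, 3, 0, 0]
Σy = 2, Σy² = 10, M = 6
μ = 2/6 = 1/3,  σ² = 10/6 − (1/3)² = 14/9
Independent increments: Var[S_7] = 7·σ² = 7·(14/9) = 98/9

98/9


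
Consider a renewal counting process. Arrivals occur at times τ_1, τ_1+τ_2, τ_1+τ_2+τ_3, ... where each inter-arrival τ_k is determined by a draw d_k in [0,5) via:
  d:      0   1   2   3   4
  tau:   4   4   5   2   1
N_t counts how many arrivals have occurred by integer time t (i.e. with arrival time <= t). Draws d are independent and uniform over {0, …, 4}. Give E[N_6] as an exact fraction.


26431/15625

Inter-arrival values over d=0..4: [4, 4, 5, 2, 1]
Each d has probability 1/5, so the pmf of τ is: f(1) = 1/5, f(2) = 1/5, f(4) = 2/5, f(5) = 1/5
Renewal equation for m(n) = E[N_n]: condition on τ_1 = k (if k <= n, one arrival plus a fresh copy on the remaining n−k steps): m(n) = F(n) + Σ_{k<=n} f(k)·m(n−k), where F(n) = P(τ <= n) and m(0) = 0
m(1) = F(1) = 1/5
m(2) = F(2) + f(1)·m(1) = 2/5 + 1/5·1/5 = 11/25
m(3) = F(3) + f(1)·m(2) + f(2)·m(1) = 2/5 + 1/5·11/25 + 1/5·1/5 = 66/125
m(4) = F(4) + f(1)·m(3) + f(2)·m(2) = 4/5 + 1/5·66/125 + 1/5·11/25 = 621/625
m(5) = F(5) + f(1)·m(4) + f(2)·m(3) + f(4)·m(1) = 1 + 1/5·621/625 + 1/5·66/125 + 2/5·1/5 = 4326/3125
m(6) = F(6) + f(1)·m(5) + f(2)·m(4) + f(4)·m(2) + f(5)·m(1) = 1 + 1/5·4326/3125 + 1/5·621/625 + 2/5·11/25 + 1/5·1/5 = 26431/15625
E[N_6] = m(6) = 26431/15625


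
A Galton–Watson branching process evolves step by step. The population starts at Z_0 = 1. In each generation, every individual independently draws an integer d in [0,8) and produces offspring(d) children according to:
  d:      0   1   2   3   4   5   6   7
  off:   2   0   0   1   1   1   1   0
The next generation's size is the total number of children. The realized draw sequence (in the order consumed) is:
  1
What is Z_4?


0

gen 0: Z_0=1, draws=[1], offspring=[0], Z_1=0
gen 1: Z_1=0, draws=[], offspring=[], Z_2=0
gen 2: Z_2=0, draws=[], offspring=[], Z_3=0
gen 3: Z_3=0, draws=[], offspring=[], Z_4=0


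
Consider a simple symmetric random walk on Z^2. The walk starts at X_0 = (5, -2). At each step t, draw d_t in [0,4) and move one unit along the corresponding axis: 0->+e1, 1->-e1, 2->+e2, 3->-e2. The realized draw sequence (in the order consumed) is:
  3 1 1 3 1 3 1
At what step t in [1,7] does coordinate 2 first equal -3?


t=0: X=(5, -2), d=3 → -e2, X_1=(5, -3)
t=1: X=(5, -3), d=1 → -e1, X_2=(4, -3)
t=2: X=(4, -3), d=1 → -e1, X_3=(3, -3)
t=3: X=(3, -3), d=3 → -e2, X_4=(3, -4)
t=4: X=(3, -4), d=1 → -e1, X_5=(2, -4)
t=5: X=(2, -4), d=3 → -e2, X_6=(2, -5)
t=6: X=(2, -5), d=1 → -e1, X_7=(1, -5)

1
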